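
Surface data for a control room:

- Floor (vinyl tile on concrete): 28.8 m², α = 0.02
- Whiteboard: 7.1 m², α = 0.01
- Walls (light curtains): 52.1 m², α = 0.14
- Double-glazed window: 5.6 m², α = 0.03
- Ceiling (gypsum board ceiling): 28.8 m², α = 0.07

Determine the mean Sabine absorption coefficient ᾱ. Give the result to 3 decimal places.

0.083

S = Σ Sᵢ = 28.8 + 7.1 + 52.1 + 5.6 + 28.8 = 122.4 m².
Σ(Sᵢαᵢ) = 28.8·0.02 + 7.1·0.01 + 52.1·0.14 + 5.6·0.03 + 28.8·0.07 = 10.125.
ᾱ = A/S = 0.083.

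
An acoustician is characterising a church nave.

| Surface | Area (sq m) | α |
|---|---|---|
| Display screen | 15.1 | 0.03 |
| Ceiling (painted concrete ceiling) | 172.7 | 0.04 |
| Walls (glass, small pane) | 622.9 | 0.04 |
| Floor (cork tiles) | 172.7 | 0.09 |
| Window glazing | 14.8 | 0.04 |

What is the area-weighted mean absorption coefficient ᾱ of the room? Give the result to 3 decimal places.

S = Σ Sᵢ = 15.1 + 172.7 + 622.9 + 172.7 + 14.8 = 998.2 sq m.
Σ(Sᵢαᵢ) = 15.1×0.03 + 172.7×0.04 + 622.9×0.04 + 172.7×0.09 + 14.8×0.04 = 48.412.
ᾱ = 48.412 / 998.2 = 0.048.

0.048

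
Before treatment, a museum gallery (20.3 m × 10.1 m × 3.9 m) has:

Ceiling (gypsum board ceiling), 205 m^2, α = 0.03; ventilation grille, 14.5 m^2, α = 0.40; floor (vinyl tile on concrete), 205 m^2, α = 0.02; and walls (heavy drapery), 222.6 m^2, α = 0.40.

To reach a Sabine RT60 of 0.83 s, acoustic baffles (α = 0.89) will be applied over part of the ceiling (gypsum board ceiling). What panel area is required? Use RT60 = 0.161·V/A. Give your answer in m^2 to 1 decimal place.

58.2

A₁ = Σ Sᵢαᵢ = 205*0.03 + 14.5*0.40 + 205*0.02 + 222.6*0.40 = 105.090 sabins.
Required A₂ = 0.161·799.617/0.83 = 155.106 sabins.
Absorption to add: 155.106 − 105.090 = 50.016 sabins.
Each m^2 of panel replacing the ceiling (gypsum board ceiling) adds (0.89 − 0.03) = 0.86 sabins.
Panel area = 50.016 / 0.86 = 58.2 m^2.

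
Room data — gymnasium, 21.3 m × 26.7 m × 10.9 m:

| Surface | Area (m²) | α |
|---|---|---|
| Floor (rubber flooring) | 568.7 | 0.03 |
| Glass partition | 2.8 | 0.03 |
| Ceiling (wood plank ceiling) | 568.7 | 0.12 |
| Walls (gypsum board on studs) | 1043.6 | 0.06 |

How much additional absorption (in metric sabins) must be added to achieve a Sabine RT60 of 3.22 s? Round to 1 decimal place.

Summing Sᵢαᵢ: 17.061 + 0.084 + 68.244 + 62.616 → A₁ = 148.005 sabins.
For T = 3.22 s, need A₂ = 0.161·V/T = 0.161·6198.939/3.22 = 309.947 sabins.
ΔA = A₂ − A₁ = 309.947 − 148.005 = 161.9 sabins.

161.9 sabins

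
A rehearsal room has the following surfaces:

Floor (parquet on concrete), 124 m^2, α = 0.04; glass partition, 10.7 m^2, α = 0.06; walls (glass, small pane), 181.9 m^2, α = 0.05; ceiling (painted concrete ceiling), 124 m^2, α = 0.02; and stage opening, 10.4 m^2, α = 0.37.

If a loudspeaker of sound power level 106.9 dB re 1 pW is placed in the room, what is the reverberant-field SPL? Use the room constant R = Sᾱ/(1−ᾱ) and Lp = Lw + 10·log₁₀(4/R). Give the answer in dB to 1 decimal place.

99.5 dB

Σ(Sᵢαᵢ) = 124×0.04 + 10.7×0.06 + 181.9×0.05 + 124×0.02 + 10.4×0.37 = 21.025; total area S = 451.0 m^2.
ᾱ = 0.0466, so room constant R = A/(1−ᾱ) = 22.053 m^2.
Lp = Lw + 10 log₁₀(4/R) = 106.9 -7.41 = 99.5 dB.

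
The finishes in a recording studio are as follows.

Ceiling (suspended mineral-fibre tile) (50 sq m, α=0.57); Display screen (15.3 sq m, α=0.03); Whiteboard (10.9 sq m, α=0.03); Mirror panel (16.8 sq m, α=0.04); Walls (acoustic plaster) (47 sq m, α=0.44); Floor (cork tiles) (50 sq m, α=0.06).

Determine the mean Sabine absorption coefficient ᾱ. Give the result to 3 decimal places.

Total surface area S = 190.0 sq m.
Weighted sum Σ Sα = 53.638.
ᾱ = A/S = 0.282.

0.282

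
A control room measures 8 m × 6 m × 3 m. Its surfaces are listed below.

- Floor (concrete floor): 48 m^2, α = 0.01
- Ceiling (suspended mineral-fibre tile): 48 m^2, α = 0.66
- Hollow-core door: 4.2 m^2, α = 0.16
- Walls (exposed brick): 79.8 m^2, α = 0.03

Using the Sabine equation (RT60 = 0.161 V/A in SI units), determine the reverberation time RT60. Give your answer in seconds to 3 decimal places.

Total absorption A = 48·0.01 + 48·0.66 + 4.2·0.16 + 79.8·0.03
  = 0.480 + 31.680 + 0.672 + 2.394 = 35.226 m^2 sabins.
V = 8·6·3 = 144 m³.
Sabine: RT60 = 0.161 × 144 / 35.226 = 0.658 s.

0.658 sec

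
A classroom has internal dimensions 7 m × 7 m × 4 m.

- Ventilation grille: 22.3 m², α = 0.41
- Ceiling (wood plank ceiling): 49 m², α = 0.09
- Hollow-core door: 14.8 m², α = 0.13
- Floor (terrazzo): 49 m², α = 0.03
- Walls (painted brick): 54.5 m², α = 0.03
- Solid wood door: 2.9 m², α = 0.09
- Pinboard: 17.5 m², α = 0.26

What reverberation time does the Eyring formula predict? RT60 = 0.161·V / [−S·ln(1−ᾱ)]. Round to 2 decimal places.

S = Σ Sᵢ = 210.0 m².
Absorption A = 22.3×0.41 + 49×0.09 + 14.8×0.13 + 49×0.03 + 54.5×0.03 + 2.9×0.09 + 17.5×0.26 = 23.393 sabins.
Mean coefficient ᾱ = A/S = 0.1114.
−S·ln(1−ᾱ) = −210.0 × ln(1 − 0.1114) = 24.803.
V = 7 × 7 × 4 = 196 m³.
T = 0.161·V/[−S·ln(1−ᾱ)] = 0.161·196/24.803 = 1.27 s.

1.27 s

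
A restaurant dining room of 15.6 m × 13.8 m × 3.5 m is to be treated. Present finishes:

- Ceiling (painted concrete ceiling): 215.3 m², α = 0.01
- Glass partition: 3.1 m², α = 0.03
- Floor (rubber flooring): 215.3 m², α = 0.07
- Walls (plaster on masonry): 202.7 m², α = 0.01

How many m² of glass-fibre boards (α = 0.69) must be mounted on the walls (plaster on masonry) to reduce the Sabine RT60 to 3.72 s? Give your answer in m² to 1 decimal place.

Summing Sᵢαᵢ: 2.153 + 0.093 + 15.071 + 2.027 → A₁ = 19.344 sabins.
V = 753.48 m³. Target absorption A₂ = 0.161 × 753.48 / 3.72 = 32.610 sabins.
ΔA needed = 32.610 − 19.344 = 13.266 sabins.
Net gain per m²: Δα = 0.69 − 0.01 = 0.68.
Panel area = 13.266 / 0.68 = 19.5 m².

19.5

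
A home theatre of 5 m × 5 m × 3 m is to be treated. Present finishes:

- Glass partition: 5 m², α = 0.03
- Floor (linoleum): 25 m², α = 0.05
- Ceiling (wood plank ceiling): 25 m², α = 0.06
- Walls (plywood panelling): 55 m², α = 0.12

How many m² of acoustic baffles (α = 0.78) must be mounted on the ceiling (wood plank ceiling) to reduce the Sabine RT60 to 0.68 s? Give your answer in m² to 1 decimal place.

Equivalent absorption area: A₁ = 5·0.03 + 25·0.05 + 25·0.06 + 55·0.12 = 9.500 m².
Required A₂ = 0.161·75/0.68 = 17.757 sabins.
Absorption to add: 17.757 − 9.500 = 8.257 sabins.
Each m² of panel replacing the ceiling (wood plank ceiling) adds (0.78 − 0.06) = 0.72 sabins.
Area = ΔA/Δα = 8.257/0.72 = 11.5 m².

11.5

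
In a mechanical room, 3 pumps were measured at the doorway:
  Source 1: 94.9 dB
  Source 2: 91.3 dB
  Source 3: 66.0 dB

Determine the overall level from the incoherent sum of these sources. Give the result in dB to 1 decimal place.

Sum in the linear (power) domain: Σ 10^(Lᵢ/10) = 10^(94.9/10) + 10^(91.3/10) + 10^(66.0/10) = 4.443e+09.
L_total = 10·log₁₀(4.443e+09) = 96.5 dB.

96.5 dB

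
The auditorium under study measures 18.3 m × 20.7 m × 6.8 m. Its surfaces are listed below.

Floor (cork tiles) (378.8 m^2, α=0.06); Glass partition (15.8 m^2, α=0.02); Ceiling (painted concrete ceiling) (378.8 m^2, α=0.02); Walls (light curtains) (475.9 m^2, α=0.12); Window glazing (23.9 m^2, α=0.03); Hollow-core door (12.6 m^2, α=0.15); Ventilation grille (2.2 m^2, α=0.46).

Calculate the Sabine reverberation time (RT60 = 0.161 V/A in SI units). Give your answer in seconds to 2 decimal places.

A = Σ Sᵢαᵢ = 378.8*0.06 + 15.8*0.02 + 378.8*0.02 + 475.9*0.12 + 23.9*0.03 + 12.6*0.15 + 2.2*0.46 = 91.347 sabins.
Room volume: 2575.908 m³.
Sabine: RT60 = 0.161 × 2575.908 / 91.347 = 4.54 s.

4.54 s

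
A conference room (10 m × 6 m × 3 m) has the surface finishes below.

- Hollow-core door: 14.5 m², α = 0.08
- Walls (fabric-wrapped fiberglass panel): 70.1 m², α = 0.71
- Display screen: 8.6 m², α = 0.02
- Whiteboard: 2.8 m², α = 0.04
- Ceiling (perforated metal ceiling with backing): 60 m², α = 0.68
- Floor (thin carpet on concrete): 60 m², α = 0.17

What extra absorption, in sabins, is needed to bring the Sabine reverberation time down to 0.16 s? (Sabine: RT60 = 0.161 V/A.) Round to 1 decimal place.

78.9 sabins

Total absorption A₁ = 14.5·0.08 + 70.1·0.71 + 8.6·0.02 + 2.8·0.04 + 60·0.68 + 60·0.17
  = 1.160 + 49.771 + 0.172 + 0.112 + 40.800 + 10.200 = 102.215 m² sabins.
V = 180 m³. Required absorption A₂ = 0.161 × 180 / 0.16 = 181.125 sabins.
Additional absorption ΔA = 181.125 − 102.215 = 78.9 sabins.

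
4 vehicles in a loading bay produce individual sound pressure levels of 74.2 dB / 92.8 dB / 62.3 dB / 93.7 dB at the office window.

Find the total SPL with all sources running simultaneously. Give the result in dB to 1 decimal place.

Σ 10^(Lᵢ/10) = 4.278e+09.
Combined level = 10 log₁₀(4.278e+09) = 96.3 dB.

96.3 dB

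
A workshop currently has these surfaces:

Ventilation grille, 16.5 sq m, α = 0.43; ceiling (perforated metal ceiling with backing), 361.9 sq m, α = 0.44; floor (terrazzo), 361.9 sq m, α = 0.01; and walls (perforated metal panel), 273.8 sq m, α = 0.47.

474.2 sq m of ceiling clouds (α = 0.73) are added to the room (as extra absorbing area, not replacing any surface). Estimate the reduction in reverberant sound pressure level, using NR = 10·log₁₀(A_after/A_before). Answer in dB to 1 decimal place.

3.3 dB

Summing Sᵢαᵢ: 7.095 + 159.236 + 3.619 + 128.686 → A_before = 298.636 sabins.
Added absorption = 474.2 × 0.73 = 346.166 sabins.
A_after = 298.636 + 346.166 = 644.802 sabins.
Reduction = 10 log₁₀(A_after/A_before) = 10 log₁₀(2.1592) = 3.3 dB.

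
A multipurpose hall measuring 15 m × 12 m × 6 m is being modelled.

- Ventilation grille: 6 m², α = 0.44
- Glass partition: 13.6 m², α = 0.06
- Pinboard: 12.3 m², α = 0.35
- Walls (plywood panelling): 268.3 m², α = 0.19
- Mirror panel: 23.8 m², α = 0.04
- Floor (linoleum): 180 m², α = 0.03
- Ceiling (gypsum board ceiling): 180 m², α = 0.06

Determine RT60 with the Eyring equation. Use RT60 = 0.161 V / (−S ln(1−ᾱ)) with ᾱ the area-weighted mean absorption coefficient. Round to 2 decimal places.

Total surface area S = 6 + 13.6 + 12.3 + 268.3 + 23.8 + 180 + 180 = 684.0 m².
Σ(Sᵢαᵢ) = 6·0.44 + 13.6·0.06 + 12.3·0.35 + 268.3·0.19 + 23.8·0.04 + 180·0.03 + 180·0.06 = 75.890.
Mean coefficient ᾱ = A/S = 0.1110.
Eyring denominator: −S ln(1−ᾱ) = 80.478.
V = 15 × 12 × 6 = 1080 m³.
RT60 = 0.161 × 1080 / 80.478 = 2.16 s.

2.16 s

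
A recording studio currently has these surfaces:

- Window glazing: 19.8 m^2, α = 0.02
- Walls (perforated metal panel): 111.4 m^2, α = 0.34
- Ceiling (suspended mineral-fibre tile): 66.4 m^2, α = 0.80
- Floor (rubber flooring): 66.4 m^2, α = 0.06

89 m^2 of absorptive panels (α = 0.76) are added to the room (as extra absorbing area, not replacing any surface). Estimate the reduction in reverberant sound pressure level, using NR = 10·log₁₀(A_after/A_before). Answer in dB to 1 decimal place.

2.3 dB

Total absorption A_before = 19.8·0.02 + 111.4·0.34 + 66.4·0.80 + 66.4·0.06
  = 0.396 + 37.876 + 53.120 + 3.984 = 95.376 m^2 sabins.
Added absorption = 89 × 0.76 = 67.640 sabins.
New total A_after = 163.016 sabins.
Reduction = 10 log₁₀(A_after/A_before) = 10 log₁₀(1.7092) = 2.3 dB.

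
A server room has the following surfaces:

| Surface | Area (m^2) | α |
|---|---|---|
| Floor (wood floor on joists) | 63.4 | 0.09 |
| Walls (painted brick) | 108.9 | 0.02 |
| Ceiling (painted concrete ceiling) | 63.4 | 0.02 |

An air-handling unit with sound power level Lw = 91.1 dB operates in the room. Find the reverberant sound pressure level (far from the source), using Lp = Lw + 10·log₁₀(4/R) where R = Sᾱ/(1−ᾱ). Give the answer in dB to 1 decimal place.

Σ(Sᵢαᵢ) = 63.4·0.09 + 108.9·0.02 + 63.4·0.02 = 9.152; total area S = 235.7 m^2.
ᾱ = 9.152/235.7 = 0.0388; R = Sᾱ/(1−ᾱ) = 9.152/(1−0.0388) = 9.521 m^2.
Lp = 91.1 + 10·log₁₀(4/9.521) = 91.1 + (-3.77) = 87.3 dB.

87.3 dB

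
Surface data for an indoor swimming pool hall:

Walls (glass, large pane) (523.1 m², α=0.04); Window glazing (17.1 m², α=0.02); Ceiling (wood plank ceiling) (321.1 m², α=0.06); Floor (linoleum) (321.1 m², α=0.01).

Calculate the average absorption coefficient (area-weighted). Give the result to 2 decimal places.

S = Σ Sᵢ = 523.1 + 17.1 + 321.1 + 321.1 = 1182.4 m².
A = 523.1·0.04 + 17.1·0.02 + 321.1·0.06 + 321.1·0.01 = 43.743 sabins.
ᾱ = 43.743 / 1182.4 = 0.04.

0.04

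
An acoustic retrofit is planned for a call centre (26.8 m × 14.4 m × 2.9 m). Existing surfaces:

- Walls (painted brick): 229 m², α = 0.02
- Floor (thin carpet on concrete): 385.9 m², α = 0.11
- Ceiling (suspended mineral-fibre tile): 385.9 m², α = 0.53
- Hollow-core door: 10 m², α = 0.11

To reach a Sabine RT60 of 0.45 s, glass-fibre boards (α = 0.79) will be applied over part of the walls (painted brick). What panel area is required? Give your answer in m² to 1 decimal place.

191.9

Summing Sᵢαᵢ: 4.580 + 42.449 + 204.527 + 1.100 → A₁ = 252.656 sabins.
V = 1119.168 m³. Target absorption A₂ = 0.161 × 1119.168 / 0.45 = 400.413 sabins.
Absorption to add: 400.413 − 252.656 = 147.757 sabins.
Each m² of panel replacing the walls (painted brick) adds (0.79 − 0.02) = 0.77 sabins.
Panel area = 147.757 / 0.77 = 191.9 m².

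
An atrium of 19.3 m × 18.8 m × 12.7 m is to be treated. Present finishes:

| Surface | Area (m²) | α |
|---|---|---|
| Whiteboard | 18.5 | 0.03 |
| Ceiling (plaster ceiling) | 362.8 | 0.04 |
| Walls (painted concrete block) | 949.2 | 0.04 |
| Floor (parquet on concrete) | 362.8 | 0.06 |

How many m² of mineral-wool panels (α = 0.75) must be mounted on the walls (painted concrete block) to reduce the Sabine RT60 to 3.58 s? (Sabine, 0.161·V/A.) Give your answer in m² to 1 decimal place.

186.5

A₁ = Σ Sᵢαᵢ = 18.5·0.03 + 362.8·0.04 + 949.2·0.04 + 362.8·0.06 = 74.803 sabins.
Required A₂ = 0.161·4608.068/3.58 = 207.234 sabins.
Absorption to add: 207.234 − 74.803 = 132.431 sabins.
Each m² of panel replacing the walls (painted concrete block) adds (0.75 − 0.04) = 0.71 sabins.
Area = ΔA/Δα = 132.431/0.71 = 186.5 m².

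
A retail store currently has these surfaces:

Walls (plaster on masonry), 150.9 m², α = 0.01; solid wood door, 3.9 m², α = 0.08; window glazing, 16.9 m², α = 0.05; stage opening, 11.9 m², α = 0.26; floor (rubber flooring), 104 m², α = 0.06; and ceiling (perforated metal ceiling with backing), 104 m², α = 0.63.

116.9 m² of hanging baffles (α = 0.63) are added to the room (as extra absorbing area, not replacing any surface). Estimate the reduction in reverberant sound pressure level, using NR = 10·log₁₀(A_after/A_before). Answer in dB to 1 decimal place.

Equivalent absorption area: A_before = 150.9*0.01 + 3.9*0.08 + 16.9*0.05 + 11.9*0.26 + 104*0.06 + 104*0.63 = 77.520 m².
Added absorption = 116.9 × 0.63 = 73.647 sabins.
New total A_after = 151.167 sabins.
Reduction = 10 log₁₀(A_after/A_before) = 10 log₁₀(1.9500) = 2.9 dB.

2.9 dB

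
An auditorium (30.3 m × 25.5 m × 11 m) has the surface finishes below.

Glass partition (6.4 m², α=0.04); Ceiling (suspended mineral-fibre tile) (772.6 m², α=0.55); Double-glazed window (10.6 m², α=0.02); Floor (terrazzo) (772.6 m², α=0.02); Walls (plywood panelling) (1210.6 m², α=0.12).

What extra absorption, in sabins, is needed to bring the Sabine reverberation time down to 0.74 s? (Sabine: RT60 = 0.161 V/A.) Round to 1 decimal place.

A₁ = Σ Sᵢαᵢ = 6.4*0.04 + 772.6*0.55 + 10.6*0.02 + 772.6*0.02 + 1210.6*0.12 = 586.122 sabins.
V = 8499.15 m³. Required absorption A₂ = 0.161 × 8499.15 / 0.74 = 1849.139 sabins.
Additional absorption ΔA = 1849.139 − 586.122 = 1263.0 sabins.

1263.0 sabins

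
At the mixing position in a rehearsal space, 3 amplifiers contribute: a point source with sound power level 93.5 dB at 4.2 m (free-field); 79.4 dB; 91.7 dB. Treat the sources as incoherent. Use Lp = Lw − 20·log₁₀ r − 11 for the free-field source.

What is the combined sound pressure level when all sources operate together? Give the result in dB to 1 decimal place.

92.0 dB

Source at 4.2 m: Lp = 93.5 − 20·log₁₀(4.2) − 11 = 70.0 dB.
Converting to relative power and adding: 10^(70.0/10) + 10^(79.4/10) + 10^(91.7/10) = 1.576e+09.
Back to dB: 10·log₁₀ Σ = 92.0 dB.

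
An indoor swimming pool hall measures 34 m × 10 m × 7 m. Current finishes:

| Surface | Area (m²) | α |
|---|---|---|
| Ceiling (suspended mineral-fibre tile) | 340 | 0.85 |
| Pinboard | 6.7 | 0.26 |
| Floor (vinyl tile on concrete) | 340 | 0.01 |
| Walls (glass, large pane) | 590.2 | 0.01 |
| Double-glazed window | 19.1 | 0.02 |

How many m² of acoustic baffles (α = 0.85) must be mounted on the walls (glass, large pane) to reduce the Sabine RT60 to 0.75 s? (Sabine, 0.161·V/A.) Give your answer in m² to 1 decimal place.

A₁ = Σ Sᵢαᵢ = 340·0.85 + 6.7·0.26 + 340·0.01 + 590.2·0.01 + 19.1·0.02 = 300.426 sabins.
V = 2380 m³. Target absorption A₂ = 0.161 × 2380 / 0.75 = 510.907 sabins.
ΔA needed = 510.907 − 300.426 = 210.481 sabins.
Each m² of panel replacing the walls (glass, large pane) adds (0.85 − 0.01) = 0.84 sabins.
Area = ΔA/Δα = 210.481/0.84 = 250.6 m².

250.6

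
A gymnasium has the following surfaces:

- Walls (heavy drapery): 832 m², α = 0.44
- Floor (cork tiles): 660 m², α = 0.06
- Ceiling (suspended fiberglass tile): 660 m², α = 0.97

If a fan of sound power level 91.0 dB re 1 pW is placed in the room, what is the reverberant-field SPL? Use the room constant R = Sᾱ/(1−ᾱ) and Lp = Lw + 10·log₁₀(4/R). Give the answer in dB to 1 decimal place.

63.9 dB

A = 1045.880 sabins; S = 2152.0 m².
ᾱ = 0.4860, so room constant R = A/(1−ᾱ) = 2034.786 m².
Lp = 91.0 + 10·log₁₀(4/2034.786) = 91.0 + (-27.06) = 63.9 dB.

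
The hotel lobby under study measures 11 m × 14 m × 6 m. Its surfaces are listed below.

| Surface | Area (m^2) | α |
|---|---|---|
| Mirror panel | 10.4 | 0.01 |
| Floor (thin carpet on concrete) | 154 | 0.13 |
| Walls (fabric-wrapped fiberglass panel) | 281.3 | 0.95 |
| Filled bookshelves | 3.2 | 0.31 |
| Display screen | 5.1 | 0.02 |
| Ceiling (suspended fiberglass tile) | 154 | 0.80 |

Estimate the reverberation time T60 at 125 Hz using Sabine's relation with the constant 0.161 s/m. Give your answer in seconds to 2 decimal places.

0.36 s

Total absorption A = 10.4*0.01 + 154*0.13 + 281.3*0.95 + 3.2*0.31 + 5.1*0.02 + 154*0.80
  = 0.104 + 20.020 + 267.235 + 0.992 + 0.102 + 123.200 = 411.653 m^2 sabins.
V = 11·14·6 = 924 m³.
T = 0.161 V/A = 0.161·924/411.653 = 0.36 s.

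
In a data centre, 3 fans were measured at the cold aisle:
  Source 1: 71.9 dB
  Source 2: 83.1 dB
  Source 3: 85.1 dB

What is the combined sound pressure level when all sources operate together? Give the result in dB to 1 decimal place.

87.4 dB

Sum in the linear (power) domain: Σ 10^(Lᵢ/10) = 10^(71.9/10) + 10^(83.1/10) + 10^(85.1/10) = 5.433e+08.
Combined level = 10 log₁₀(5.433e+08) = 87.4 dB.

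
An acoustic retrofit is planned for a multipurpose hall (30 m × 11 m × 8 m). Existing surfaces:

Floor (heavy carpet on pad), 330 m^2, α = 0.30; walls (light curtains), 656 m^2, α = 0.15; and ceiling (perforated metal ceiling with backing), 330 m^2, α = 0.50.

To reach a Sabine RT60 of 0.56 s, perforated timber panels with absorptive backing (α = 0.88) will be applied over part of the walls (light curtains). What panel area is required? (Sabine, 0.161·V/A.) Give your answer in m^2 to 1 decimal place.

543.3

Summing Sᵢαᵢ: 99.000 + 98.400 + 165.000 → A₁ = 362.400 sabins.
Required A₂ = 0.161·2640/0.56 = 759.000 sabins.
Absorption to add: 759.000 − 362.400 = 396.600 sabins.
Each m^2 of panel replacing the walls (light curtains) adds (0.88 − 0.15) = 0.73 sabins.
Panel area = 396.600 / 0.73 = 543.3 m^2.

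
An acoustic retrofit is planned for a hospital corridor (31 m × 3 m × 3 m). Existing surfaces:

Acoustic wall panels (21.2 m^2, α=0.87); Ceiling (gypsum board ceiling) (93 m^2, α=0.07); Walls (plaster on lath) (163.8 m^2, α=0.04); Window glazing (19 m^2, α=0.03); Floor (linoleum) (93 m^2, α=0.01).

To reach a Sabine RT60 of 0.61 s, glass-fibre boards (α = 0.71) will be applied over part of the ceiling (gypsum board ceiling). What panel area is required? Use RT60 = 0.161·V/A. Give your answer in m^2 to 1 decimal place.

63.5

Total absorption A₁ = 21.2×0.87 + 93×0.07 + 163.8×0.04 + 19×0.03 + 93×0.01
  = 18.444 + 6.510 + 6.552 + 0.570 + 0.930 = 33.006 m^2 sabins.
V = 279 m³. Target absorption A₂ = 0.161 × 279 / 0.61 = 73.638 sabins.
Absorption to add: 73.638 − 33.006 = 40.632 sabins.
Net gain per m^2: Δα = 0.71 − 0.07 = 0.64.
Area = ΔA/Δα = 40.632/0.64 = 63.5 m^2.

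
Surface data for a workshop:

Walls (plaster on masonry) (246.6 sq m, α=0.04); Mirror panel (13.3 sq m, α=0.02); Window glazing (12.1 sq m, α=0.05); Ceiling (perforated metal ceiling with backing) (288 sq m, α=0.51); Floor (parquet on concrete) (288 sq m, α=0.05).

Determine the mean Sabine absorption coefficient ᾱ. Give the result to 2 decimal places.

0.20

Total surface area S = 848.0 sq m.
Σ(Sᵢαᵢ) = 246.6×0.04 + 13.3×0.02 + 12.1×0.05 + 288×0.51 + 288×0.05 = 172.015.
ᾱ = 172.015 / 848.0 = 0.20.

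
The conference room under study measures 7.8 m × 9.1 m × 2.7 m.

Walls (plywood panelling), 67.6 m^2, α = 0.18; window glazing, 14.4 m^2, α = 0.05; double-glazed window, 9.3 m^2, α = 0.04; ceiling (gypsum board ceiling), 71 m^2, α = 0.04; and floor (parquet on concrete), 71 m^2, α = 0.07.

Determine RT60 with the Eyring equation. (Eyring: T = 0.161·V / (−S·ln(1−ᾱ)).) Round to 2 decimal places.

S = Σ Sᵢ = 233.3 m^2.
Σ(Sᵢαᵢ) = 67.6×0.18 + 14.4×0.05 + 9.3×0.04 + 71×0.04 + 71×0.07 = 21.070.
ᾱ = 21.070 / 233.3 = 0.0903.
Eyring denominator: −S ln(1−ᾱ) = 22.080.
V = 7.8 × 9.1 × 2.7 = 191.646 m³.
T = 0.161·V/[−S·ln(1−ᾱ)] = 0.161·191.646/22.080 = 1.40 s.

1.40 s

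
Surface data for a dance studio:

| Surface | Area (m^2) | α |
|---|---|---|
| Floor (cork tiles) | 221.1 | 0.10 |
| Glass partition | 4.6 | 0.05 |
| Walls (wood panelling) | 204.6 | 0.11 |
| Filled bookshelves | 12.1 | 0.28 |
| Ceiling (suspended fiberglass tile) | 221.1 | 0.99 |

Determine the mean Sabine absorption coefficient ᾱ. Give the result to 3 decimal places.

S = Σ Sᵢ = 221.1 + 4.6 + 204.6 + 12.1 + 221.1 = 663.5 m^2.
A = 221.1*0.10 + 4.6*0.05 + 204.6*0.11 + 12.1*0.28 + 221.1*0.99 = 267.123 sabins.
ᾱ = 267.123 / 663.5 = 0.403.

0.403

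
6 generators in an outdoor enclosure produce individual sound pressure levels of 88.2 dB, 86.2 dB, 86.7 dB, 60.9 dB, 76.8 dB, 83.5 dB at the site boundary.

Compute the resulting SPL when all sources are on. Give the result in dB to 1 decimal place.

Sum in the linear (power) domain: Σ 10^(Lᵢ/10) = 10^(88.2/10) + 10^(86.2/10) + 10^(86.7/10) + 10^(60.9/10) + 10^(76.8/10) + 10^(83.5/10) = 1.818e+09.
Back to dB: 10·log₁₀ Σ = 92.6 dB.

92.6 dB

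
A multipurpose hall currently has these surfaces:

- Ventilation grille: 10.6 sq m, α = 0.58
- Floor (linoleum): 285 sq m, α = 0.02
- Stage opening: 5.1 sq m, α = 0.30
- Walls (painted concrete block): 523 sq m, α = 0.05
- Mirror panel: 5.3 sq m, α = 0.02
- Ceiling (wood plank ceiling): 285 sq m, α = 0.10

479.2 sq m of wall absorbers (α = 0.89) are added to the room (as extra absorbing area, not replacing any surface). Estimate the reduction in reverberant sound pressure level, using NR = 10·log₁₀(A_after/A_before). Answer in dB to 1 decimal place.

Summing Sᵢαᵢ: 6.148 + 5.700 + 1.530 + 26.150 + 0.106 + 28.500 → A_before = 68.134 sabins.
Treatment contributes 479.2·0.89 = 426.488 sabins.
New total A_after = 494.622 sabins.
Reduction = 10 log₁₀(A_after/A_before) = 10 log₁₀(7.2595) = 8.6 dB.

8.6 dB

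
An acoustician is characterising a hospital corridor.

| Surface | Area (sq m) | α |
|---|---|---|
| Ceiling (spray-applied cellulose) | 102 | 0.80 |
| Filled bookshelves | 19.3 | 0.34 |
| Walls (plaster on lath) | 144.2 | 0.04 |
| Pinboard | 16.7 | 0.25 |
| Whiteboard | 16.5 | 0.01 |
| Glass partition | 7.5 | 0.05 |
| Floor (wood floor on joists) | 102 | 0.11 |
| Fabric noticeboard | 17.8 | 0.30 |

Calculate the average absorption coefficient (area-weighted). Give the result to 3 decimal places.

0.270

S = Σ Sᵢ = 102 + 19.3 + 144.2 + 16.7 + 16.5 + 7.5 + 102 + 17.8 = 426.0 sq m.
A = 102*0.80 + 19.3*0.34 + 144.2*0.04 + 16.7*0.25 + 16.5*0.01 + 7.5*0.05 + 102*0.11 + 17.8*0.30 = 115.205 sabins.
ᾱ = 115.205 / 426.0 = 0.270.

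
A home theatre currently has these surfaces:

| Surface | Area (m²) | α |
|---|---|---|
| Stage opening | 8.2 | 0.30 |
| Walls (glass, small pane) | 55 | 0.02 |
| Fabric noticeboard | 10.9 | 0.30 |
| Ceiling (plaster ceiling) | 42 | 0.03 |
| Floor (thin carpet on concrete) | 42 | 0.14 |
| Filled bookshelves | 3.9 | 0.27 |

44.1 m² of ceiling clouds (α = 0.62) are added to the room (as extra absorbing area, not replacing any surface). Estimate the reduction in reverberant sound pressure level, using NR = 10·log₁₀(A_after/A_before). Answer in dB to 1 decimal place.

4.5 dB

Total absorption A_before = 8.2·0.30 + 55·0.02 + 10.9·0.30 + 42·0.03 + 42·0.14 + 3.9·0.27
  = 2.460 + 1.100 + 3.270 + 1.260 + 5.880 + 1.053 = 15.023 m² sabins.
Added absorption = 44.1 × 0.62 = 27.342 sabins.
New total A_after = 42.365 sabins.
NR = 10·log₁₀(42.365/15.023) = 4.5 dB.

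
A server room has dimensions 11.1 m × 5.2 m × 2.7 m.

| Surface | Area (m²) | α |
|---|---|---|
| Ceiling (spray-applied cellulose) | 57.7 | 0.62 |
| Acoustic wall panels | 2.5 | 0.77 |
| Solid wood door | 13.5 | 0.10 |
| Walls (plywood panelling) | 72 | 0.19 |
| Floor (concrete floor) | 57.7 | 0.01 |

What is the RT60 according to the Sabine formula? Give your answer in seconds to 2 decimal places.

0.47 sec

Total absorption A = 57.7·0.62 + 2.5·0.77 + 13.5·0.10 + 72·0.19 + 57.7·0.01
  = 35.774 + 1.925 + 1.350 + 13.680 + 0.577 = 53.306 m² sabins.
V = 11.1·5.2·2.7 = 155.844 m³.
Sabine: RT60 = 0.161 × 155.844 / 53.306 = 0.47 s.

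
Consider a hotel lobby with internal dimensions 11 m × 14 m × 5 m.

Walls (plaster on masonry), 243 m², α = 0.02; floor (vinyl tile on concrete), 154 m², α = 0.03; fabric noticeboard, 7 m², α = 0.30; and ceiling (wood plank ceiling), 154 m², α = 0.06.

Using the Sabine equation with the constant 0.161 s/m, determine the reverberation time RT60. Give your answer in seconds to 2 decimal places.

5.95 seconds

Equivalent absorption area: A = 243·0.02 + 154·0.03 + 7·0.30 + 154·0.06 = 20.820 m².
V = 11·14·5 = 770 m³.
Sabine: RT60 = 0.161 × 770 / 20.820 = 5.95 s.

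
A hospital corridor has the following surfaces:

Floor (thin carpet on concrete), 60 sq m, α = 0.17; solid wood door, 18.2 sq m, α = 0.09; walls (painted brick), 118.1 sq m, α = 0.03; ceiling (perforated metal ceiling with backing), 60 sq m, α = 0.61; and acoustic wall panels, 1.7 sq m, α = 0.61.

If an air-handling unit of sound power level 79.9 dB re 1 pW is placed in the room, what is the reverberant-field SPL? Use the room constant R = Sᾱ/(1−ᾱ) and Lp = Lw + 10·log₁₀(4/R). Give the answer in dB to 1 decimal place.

A = 53.018 sabins; S = 258.0 sq m.
ᾱ = 0.2055, so room constant R = A/(1−ᾱ) = 66.731 sq m.
Lp = Lw + 10 log₁₀(4/R) = 79.9 -12.22 = 67.7 dB.

67.7 dB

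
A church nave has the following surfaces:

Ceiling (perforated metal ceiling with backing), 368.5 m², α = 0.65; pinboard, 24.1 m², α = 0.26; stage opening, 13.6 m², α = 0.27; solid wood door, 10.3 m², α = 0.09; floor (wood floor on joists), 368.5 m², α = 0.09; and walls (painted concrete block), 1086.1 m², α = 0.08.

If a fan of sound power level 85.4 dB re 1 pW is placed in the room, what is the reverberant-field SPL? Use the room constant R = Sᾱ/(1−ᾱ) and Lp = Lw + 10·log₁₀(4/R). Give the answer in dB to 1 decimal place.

64.8 dB

Σ(Sᵢαᵢ) = 368.5·0.65 + 24.1·0.26 + 13.6·0.27 + 10.3·0.09 + 368.5·0.09 + 1086.1·0.08 = 370.443; total area S = 1871.1 m².
ᾱ = 0.1980, so room constant R = A/(1−ᾱ) = 461.899 m².
Lp = Lw + 10 log₁₀(4/R) = 85.4 -20.62 = 64.8 dB.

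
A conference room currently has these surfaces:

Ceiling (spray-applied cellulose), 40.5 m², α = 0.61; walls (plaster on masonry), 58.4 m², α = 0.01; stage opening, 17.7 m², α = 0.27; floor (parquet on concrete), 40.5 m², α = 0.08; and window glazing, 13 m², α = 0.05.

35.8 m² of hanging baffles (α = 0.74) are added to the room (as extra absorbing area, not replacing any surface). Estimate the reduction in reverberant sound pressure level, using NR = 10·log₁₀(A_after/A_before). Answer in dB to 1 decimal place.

2.5 dB

Total absorption A_before = 40.5·0.61 + 58.4·0.01 + 17.7·0.27 + 40.5·0.08 + 13·0.05
  = 24.705 + 0.584 + 4.779 + 3.240 + 0.650 = 33.958 m² sabins.
Treatment contributes 35.8·0.74 = 26.492 sabins.
New total A_after = 60.450 sabins.
NR = 10·log₁₀(60.450/33.958) = 2.5 dB.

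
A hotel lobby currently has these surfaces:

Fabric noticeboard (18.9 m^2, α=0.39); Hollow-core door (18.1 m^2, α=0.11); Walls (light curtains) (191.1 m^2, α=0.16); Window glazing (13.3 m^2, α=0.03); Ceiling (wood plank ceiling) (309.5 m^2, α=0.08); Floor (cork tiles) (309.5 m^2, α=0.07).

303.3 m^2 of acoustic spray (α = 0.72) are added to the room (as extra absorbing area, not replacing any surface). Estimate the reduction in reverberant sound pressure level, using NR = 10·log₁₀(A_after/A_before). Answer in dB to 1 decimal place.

5.5 dB

Summing Sᵢαᵢ: 7.371 + 1.991 + 30.576 + 0.399 + 24.760 + 21.665 → A_before = 86.762 sabins.
Added absorption = 303.3 × 0.72 = 218.376 sabins.
New total A_after = 305.138 sabins.
Reduction = 10 log₁₀(A_after/A_before) = 10 log₁₀(3.5170) = 5.5 dB.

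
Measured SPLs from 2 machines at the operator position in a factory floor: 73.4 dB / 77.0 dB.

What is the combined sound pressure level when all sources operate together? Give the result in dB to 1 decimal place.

Sum in the linear (power) domain: Σ 10^(Lᵢ/10) = 10^(73.4/10) + 10^(77.0/10) = 7.2e+07.
Back to dB: 10·log₁₀ Σ = 78.6 dB.

78.6 dB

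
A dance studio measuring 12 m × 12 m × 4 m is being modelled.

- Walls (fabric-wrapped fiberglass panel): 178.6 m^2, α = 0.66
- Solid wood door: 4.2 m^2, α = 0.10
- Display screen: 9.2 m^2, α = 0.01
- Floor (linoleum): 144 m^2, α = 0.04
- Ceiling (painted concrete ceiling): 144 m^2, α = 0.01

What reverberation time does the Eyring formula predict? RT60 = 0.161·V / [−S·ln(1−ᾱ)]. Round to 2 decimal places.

Total surface area S = 178.6 + 4.2 + 9.2 + 144 + 144 = 480.0 m^2.
Absorption A = 178.6×0.66 + 4.2×0.10 + 9.2×0.01 + 144×0.04 + 144×0.01 = 125.588 sabins.
Mean coefficient ᾱ = A/S = 0.2616.
−S·ln(1−ᾱ) = −480.0 × ln(1 − 0.2616) = 145.569.
V = 12 × 12 × 4 = 576 m³.
RT60 = 0.161 × 576 / 145.569 = 0.64 s.

0.64 s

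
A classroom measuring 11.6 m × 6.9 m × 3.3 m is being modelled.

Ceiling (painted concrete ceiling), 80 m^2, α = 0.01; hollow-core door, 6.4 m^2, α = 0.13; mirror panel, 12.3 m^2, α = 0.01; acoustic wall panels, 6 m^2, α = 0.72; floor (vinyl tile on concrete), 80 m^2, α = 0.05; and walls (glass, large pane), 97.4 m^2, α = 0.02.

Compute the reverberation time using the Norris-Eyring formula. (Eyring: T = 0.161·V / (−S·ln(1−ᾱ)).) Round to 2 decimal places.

3.46 s

S = Σ Sᵢ = 282.1 m^2.
Σ(Sᵢαᵢ) = 80×0.01 + 6.4×0.13 + 12.3×0.01 + 6×0.72 + 80×0.05 + 97.4×0.02 = 12.023.
ᾱ = 12.023 / 282.1 = 0.0426.
−S·ln(1−ᾱ) = −282.1 × ln(1 − 0.0426) = 12.281.
V = 11.6 × 6.9 × 3.3 = 264.132 m³.
T = 0.161·V/[−S·ln(1−ᾱ)] = 0.161·264.132/12.281 = 3.46 s.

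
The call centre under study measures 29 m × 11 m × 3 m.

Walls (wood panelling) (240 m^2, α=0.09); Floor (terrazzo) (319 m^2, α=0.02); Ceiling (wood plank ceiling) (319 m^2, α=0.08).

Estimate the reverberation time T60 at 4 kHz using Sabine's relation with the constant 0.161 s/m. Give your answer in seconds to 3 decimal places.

A = Σ Sᵢαᵢ = 240·0.09 + 319·0.02 + 319·0.08 = 53.500 sabins.
Volume V = 29 × 11 × 3 = 957 m³.
RT60 = 0.161 · V / A = 0.161 × 957 / 53.500 = 2.880 s.

2.880 s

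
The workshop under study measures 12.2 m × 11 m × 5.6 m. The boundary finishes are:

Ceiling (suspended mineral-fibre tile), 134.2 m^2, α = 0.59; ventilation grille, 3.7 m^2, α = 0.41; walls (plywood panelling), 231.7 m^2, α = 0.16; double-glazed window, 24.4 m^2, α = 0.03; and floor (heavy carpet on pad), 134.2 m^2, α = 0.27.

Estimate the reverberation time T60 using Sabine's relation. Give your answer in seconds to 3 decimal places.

Equivalent absorption area: A = 134.2·0.59 + 3.7·0.41 + 231.7·0.16 + 24.4·0.03 + 134.2·0.27 = 154.733 m^2.
Room volume: 751.52 m³.
T = 0.161 V/A = 0.161·751.52/154.733 = 0.782 s.

0.782 s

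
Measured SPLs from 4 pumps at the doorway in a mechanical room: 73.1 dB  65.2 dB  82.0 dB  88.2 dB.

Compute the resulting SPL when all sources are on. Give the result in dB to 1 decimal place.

Converting to relative power and adding: 10^(73.1/10) + 10^(65.2/10) + 10^(82.0/10) + 10^(88.2/10) = 8.429e+08.
Back to dB: 10·log₁₀ Σ = 89.3 dB.

89.3 dB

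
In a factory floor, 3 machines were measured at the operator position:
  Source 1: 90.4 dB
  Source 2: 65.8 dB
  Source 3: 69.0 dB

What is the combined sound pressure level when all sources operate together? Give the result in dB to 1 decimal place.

Sum in the linear (power) domain: Σ 10^(Lᵢ/10) = 10^(90.4/10) + 10^(65.8/10) + 10^(69.0/10) = 1.108e+09.
Back to dB: 10·log₁₀ Σ = 90.4 dB.

90.4 dB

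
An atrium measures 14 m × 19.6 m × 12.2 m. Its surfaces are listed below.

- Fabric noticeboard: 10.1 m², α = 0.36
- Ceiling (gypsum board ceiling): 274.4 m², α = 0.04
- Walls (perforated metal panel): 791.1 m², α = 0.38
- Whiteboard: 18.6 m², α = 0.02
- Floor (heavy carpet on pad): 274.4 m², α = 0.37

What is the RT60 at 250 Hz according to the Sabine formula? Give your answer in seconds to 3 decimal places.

A = Σ Sᵢαᵢ = 10.1*0.36 + 274.4*0.04 + 791.1*0.38 + 18.6*0.02 + 274.4*0.37 = 417.130 sabins.
Volume V = 14 × 19.6 × 12.2 = 3347.68 m³.
T = 0.161 V/A = 0.161·3347.68/417.130 = 1.292 s.

1.292 sec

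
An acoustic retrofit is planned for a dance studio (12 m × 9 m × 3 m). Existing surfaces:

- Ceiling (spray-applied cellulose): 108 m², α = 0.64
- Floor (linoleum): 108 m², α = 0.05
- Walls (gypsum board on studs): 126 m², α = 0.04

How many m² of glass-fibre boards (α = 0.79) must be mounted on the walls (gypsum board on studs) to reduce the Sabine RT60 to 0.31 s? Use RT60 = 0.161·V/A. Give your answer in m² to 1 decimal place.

118.3

Equivalent absorption area: A₁ = 108×0.64 + 108×0.05 + 126×0.04 = 79.560 m².
Required A₂ = 0.161·324/0.31 = 168.271 sabins.
ΔA needed = 168.271 − 79.560 = 88.711 sabins.
Net gain per m²: Δα = 0.79 − 0.04 = 0.75.
Area = ΔA/Δα = 88.711/0.75 = 118.3 m².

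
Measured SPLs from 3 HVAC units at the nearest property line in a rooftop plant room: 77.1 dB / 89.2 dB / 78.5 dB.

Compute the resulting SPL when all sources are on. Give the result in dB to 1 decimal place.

Converting to relative power and adding: 10^(77.1/10) + 10^(89.2/10) + 10^(78.5/10) = 9.538e+08.
Back to dB: 10·log₁₀ Σ = 89.8 dB.

89.8 dB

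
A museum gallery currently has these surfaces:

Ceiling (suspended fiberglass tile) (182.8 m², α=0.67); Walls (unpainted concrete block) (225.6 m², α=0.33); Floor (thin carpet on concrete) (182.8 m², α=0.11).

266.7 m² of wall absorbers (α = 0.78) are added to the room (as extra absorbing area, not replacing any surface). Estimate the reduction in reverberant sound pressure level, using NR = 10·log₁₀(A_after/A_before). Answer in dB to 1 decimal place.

Summing Sᵢαᵢ: 122.476 + 74.448 + 20.108 → A_before = 217.032 sabins.
Treatment contributes 266.7·0.78 = 208.026 sabins.
A_after = 217.032 + 208.026 = 425.058 sabins.
Reduction = 10 log₁₀(A_after/A_before) = 10 log₁₀(1.9585) = 2.9 dB.

2.9 dB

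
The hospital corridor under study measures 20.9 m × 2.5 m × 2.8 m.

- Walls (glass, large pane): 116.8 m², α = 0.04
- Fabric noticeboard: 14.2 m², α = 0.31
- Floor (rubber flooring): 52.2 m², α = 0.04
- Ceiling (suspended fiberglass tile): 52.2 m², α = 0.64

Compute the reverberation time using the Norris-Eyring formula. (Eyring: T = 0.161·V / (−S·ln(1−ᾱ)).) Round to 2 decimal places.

0.48 s

Total surface area S = 116.8 + 14.2 + 52.2 + 52.2 = 235.4 m².
Absorption A = 116.8×0.04 + 14.2×0.31 + 52.2×0.04 + 52.2×0.64 = 44.570 sabins.
Mean coefficient ᾱ = A/S = 0.1893.
Eyring denominator: −S ln(1−ᾱ) = 49.400.
V = 20.9 × 2.5 × 2.8 = 146.3 m³.
RT60 = 0.161 × 146.3 / 49.400 = 0.48 s.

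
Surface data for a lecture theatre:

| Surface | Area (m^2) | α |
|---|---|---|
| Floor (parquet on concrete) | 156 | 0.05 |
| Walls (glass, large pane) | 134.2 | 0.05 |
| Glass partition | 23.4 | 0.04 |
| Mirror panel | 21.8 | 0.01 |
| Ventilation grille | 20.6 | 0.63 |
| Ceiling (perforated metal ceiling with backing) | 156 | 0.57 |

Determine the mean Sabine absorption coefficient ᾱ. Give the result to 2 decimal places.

0.23

Total surface area S = 512.0 m^2.
Σ(Sᵢαᵢ) = 156×0.05 + 134.2×0.05 + 23.4×0.04 + 21.8×0.01 + 20.6×0.63 + 156×0.57 = 117.562.
ᾱ = 117.562 / 512.0 = 0.23.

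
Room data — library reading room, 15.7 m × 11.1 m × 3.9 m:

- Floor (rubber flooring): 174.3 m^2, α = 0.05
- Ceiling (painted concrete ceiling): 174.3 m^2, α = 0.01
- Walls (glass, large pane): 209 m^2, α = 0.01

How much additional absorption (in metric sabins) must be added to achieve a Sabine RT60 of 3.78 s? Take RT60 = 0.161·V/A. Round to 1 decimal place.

Total absorption A₁ = 174.3*0.05 + 174.3*0.01 + 209*0.01
  = 8.715 + 1.743 + 2.090 = 12.548 m^2 sabins.
Target A₂ = 0.161·679.653/3.78 = 28.948 sabins (V = 679.653 m³).
Additional absorption ΔA = 28.948 − 12.548 = 16.4 sabins.

16.4 sabins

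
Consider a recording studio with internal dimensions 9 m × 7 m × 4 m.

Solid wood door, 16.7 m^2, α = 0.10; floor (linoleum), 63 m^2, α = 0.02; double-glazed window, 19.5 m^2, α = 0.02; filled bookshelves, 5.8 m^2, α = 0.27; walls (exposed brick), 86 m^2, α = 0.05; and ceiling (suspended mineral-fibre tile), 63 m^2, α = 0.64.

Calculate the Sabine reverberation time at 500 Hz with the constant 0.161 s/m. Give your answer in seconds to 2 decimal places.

Total absorption A = 16.7·0.10 + 63·0.02 + 19.5·0.02 + 5.8·0.27 + 86·0.05 + 63·0.64
  = 1.670 + 1.260 + 0.390 + 1.566 + 4.300 + 40.320 = 49.506 m^2 sabins.
Volume V = 9 × 7 × 4 = 252 m³.
RT60 = 0.161 · V / A = 0.161 × 252 / 49.506 = 0.82 s.

0.82 s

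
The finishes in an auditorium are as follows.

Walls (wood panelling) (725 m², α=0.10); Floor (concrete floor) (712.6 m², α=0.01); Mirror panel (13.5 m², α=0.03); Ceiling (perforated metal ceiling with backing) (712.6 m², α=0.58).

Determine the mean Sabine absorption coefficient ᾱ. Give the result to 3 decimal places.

Total surface area S = 2163.7 m².
A = 725·0.10 + 712.6·0.01 + 13.5·0.03 + 712.6·0.58 = 493.339 sabins.
ᾱ = 493.339 / 2163.7 = 0.228.

0.228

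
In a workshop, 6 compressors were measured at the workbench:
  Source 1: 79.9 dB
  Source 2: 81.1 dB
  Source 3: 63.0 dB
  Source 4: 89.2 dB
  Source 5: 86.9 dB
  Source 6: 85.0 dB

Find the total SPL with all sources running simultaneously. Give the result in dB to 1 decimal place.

92.7 dB

Converting to relative power and adding: 10^(79.9/10) + 10^(81.1/10) + 10^(63.0/10) + 10^(89.2/10) + 10^(86.9/10) + 10^(85.0/10) = 1.866e+09.
L_total = 10·log₁₀(1.866e+09) = 92.7 dB.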